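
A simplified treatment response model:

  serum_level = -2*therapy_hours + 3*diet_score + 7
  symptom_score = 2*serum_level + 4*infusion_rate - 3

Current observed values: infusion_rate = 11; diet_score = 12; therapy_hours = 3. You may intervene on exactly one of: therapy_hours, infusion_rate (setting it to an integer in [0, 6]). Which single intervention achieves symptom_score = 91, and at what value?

Intervening on therapy_hours: symptom_score = -4*therapy_hours + 127. Reaching 91 requires therapy_hours = 9, outside [0, 6].
Intervening on infusion_rate: with other inputs at their observed values, symptom_score = 4*infusion_rate + 71. Solving for 91 gives infusion_rate = 5, within [0, 6].

set infusion_rate = 5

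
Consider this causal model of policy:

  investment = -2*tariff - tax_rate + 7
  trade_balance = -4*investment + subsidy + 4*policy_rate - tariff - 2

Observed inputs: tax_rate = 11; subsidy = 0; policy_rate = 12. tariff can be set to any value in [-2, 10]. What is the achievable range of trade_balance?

Substituting into the investment equation gives investment = -2*tariff - 4.
So trade_balance = 7*tariff + 62.
Linear in tariff, so extremes are at the endpoints: tariff = -2 gives trade_balance = 48; tariff = 10 gives trade_balance = 132.

48 to 132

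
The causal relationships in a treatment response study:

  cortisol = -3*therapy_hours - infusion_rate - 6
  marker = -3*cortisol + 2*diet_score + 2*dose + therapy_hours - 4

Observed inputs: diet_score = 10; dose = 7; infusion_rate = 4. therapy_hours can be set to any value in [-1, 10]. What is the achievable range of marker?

50 to 160

Substituting into the cortisol equation gives cortisol = -3*therapy_hours - 10.
Substituting into the marker equation gives marker = 10*therapy_hours + 60.
Linear in therapy_hours, so extremes are at the endpoints: therapy_hours = -1 gives marker = 50; therapy_hours = 10 gives marker = 160.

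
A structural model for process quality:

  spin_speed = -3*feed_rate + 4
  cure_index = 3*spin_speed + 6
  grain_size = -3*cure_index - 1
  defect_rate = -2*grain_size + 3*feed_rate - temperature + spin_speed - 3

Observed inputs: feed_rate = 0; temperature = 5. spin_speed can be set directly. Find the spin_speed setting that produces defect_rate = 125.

Intervening on spin_speed fixes its value directly, overriding its dependence on feed_rate.
Substituting into the grain_size equation gives grain_size = -9*spin_speed - 19.
This gives defect_rate = 19*spin_speed + 30.
Solve 19*spin_speed + 30 = 125: spin_speed = (125 - 30) / 19 = 5.

spin_speed = 5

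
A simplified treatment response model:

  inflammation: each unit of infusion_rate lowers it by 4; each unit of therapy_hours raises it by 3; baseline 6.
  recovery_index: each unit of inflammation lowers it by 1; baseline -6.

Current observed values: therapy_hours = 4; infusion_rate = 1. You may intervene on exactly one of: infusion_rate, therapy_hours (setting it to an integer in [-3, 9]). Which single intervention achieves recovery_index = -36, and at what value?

Intervening on infusion_rate: with other inputs at their observed values, recovery_index = 4*infusion_rate - 24. Solving for -36 gives infusion_rate = -3, within [-3, 9].
Intervening on therapy_hours: recovery_index = -3*therapy_hours - 8. Reaching -36 requires therapy_hours = 28/3, not an integer.

set infusion_rate = -3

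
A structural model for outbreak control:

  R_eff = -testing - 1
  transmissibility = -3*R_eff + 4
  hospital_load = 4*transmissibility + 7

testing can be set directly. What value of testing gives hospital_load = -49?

Substituting into the transmissibility equation gives transmissibility = 3*testing + 7.
So hospital_load = 12*testing + 35.
Solve 12*testing + 35 = -49: testing = (-49 - 35) / 12 = -7.

testing = -7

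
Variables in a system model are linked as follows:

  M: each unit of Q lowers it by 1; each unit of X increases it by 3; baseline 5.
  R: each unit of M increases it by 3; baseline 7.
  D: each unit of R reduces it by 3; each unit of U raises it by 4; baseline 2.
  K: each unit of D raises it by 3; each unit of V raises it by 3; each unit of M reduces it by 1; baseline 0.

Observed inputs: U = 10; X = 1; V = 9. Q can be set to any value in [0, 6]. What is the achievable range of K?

-134 to 34

Substituting into the M equation gives M = -Q + 8.
Substituting into the R equation gives R = -3*Q + 31.
D becomes 9*Q - 51.
So K = 28*Q - 134.
Linear in Q, so extremes are at the endpoints: Q = 0 gives K = -134; Q = 6 gives K = 34.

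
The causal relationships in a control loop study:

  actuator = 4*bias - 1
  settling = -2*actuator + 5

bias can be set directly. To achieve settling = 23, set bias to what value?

bias = -2

Substituting into the settling equation gives settling = -8*bias + 7.
Solve -8*bias + 7 = 23: bias = (23 - 7) / -8 = -2.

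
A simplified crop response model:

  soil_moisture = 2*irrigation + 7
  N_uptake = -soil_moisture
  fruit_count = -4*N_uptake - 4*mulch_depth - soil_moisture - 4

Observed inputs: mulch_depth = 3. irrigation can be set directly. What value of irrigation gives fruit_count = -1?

irrigation = -1

Substituting into the N_uptake equation gives N_uptake = -2*irrigation - 7.
Substituting into the fruit_count equation gives fruit_count = 6*irrigation + 5.
Solve 6*irrigation + 5 = -1: irrigation = (-1 - 5) / 6 = -1.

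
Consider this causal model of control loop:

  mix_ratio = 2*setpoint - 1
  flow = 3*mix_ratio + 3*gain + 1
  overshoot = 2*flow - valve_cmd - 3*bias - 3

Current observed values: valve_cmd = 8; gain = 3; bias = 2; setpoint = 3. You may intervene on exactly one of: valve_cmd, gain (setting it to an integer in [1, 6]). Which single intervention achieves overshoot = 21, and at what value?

set gain = 1

Intervening on valve_cmd: overshoot = -valve_cmd + 41. Reaching 21 requires valve_cmd = 20, outside [1, 6].
Intervening on gain: with other inputs at their observed values, overshoot = 6*gain + 15. Solving for 21 gives gain = 1, within [1, 6].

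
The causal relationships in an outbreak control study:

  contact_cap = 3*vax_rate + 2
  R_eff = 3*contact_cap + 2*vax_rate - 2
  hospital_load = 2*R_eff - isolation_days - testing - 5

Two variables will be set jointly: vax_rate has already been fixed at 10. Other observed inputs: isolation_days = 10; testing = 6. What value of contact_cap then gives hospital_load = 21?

contact_cap = 1

With vax_rate held at 10:
Intervening on contact_cap fixes its value directly, overriding its dependence on vax_rate.
Substituting into the R_eff equation gives R_eff = 3*contact_cap + 18.
Substituting into the hospital_load equation gives hospital_load = 6*contact_cap + 15.
Solve 6*contact_cap + 15 = 21: contact_cap = (21 - 15) / 6 = 1.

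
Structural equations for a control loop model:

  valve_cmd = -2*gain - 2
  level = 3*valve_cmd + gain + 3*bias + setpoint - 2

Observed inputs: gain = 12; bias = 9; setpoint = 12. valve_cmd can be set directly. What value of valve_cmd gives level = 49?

valve_cmd = 0

Intervening on valve_cmd fixes its value directly, overriding its dependence on gain.
Substituting into the level equation gives level = 3*valve_cmd + 49.
Solve 3*valve_cmd + 49 = 49: valve_cmd = (49 - 49) / 3 = 0.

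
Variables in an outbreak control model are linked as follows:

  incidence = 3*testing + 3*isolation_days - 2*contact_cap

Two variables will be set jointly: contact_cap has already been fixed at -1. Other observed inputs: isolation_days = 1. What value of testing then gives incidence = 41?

With contact_cap held at -1:
Substituting into the incidence equation gives incidence = 3*testing + 5.
Solve 3*testing + 5 = 41: testing = (41 - 5) / 3 = 12.

testing = 12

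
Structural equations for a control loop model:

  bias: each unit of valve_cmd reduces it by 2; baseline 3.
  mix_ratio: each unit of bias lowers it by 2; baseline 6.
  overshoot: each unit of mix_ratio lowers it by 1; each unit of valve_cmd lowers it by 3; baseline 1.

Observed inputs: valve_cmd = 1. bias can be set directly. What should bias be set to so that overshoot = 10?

Intervening on bias fixes its value directly, overriding its dependence on valve_cmd.
Substituting into the overshoot equation gives overshoot = 2*bias - 8.
Solve 2*bias - 8 = 10: bias = (10 + 8) / 2 = 9.

bias = 9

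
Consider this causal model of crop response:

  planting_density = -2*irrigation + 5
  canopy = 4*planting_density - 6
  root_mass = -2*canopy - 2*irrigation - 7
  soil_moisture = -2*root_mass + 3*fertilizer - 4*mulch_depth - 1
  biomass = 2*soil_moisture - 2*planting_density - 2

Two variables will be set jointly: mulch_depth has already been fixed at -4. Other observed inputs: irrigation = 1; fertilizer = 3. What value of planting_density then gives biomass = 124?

planting_density = 3

With mulch_depth held at -4:
Intervening on planting_density fixes its value directly, overriding its dependence on irrigation.
Substituting into the root_mass equation gives root_mass = -8*planting_density + 3.
soil_moisture becomes 16*planting_density + 18.
biomass becomes 30*planting_density + 34.
Solve 30*planting_density + 34 = 124: planting_density = (124 - 34) / 30 = 3.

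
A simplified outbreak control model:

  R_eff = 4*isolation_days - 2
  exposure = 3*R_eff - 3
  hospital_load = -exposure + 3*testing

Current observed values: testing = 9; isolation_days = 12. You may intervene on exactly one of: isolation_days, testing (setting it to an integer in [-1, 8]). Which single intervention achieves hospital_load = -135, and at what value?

Intervening on isolation_days: hospital_load = -12*isolation_days + 36. Reaching -135 requires isolation_days = 57/4, not an integer.
Intervening on testing: with other inputs at their observed values, hospital_load = 3*testing - 135. Solving for -135 gives testing = 0, within [-1, 8].

set testing = 0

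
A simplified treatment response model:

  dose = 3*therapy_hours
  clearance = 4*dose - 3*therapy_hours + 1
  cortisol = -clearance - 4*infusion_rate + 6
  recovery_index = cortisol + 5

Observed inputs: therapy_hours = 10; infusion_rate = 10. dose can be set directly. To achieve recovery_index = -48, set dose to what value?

Intervening on dose fixes its value directly, overriding its dependence on therapy_hours.
Substituting into the clearance equation gives clearance = 4*dose - 29.
This gives cortisol = -4*dose - 5.
This gives recovery_index = -4*dose.
Solve -4*dose = -48: dose = -48 / -4 = 12.

dose = 12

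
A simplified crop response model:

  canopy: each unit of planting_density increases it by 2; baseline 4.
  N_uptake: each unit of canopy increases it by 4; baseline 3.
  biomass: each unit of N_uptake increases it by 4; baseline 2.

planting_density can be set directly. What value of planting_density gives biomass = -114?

Substituting into the N_uptake equation gives N_uptake = 8*planting_density + 19.
So biomass = 32*planting_density + 78.
Solve 32*planting_density + 78 = -114: planting_density = (-114 - 78) / 32 = -6.

planting_density = -6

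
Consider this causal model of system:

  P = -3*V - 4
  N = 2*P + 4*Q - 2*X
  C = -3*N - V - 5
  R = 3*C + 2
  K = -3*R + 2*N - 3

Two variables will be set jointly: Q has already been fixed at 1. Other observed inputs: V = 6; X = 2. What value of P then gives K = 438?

P = 6

With Q held at 1:
Intervening on P fixes its value directly, overriding its dependence on V.
Substituting into the N equation gives N = 2*P.
C becomes -6*P - 11.
Substituting into the R equation gives R = -18*P - 31.
K becomes 58*P + 90.
Solve 58*P + 90 = 438: P = (438 - 90) / 58 = 6.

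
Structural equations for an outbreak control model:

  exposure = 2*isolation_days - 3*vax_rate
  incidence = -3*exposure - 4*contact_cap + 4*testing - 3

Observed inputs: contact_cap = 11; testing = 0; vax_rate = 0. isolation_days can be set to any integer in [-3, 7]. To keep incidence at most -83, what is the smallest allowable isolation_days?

isolation_days = 6

Substituting into the exposure equation gives exposure = 2*isolation_days.
So incidence = -6*isolation_days - 47.
Require -6*isolation_days - 47 ≤ -83, so isolation_days ≥ 6.
The smallest integer in [-3, 7] satisfying this is 6.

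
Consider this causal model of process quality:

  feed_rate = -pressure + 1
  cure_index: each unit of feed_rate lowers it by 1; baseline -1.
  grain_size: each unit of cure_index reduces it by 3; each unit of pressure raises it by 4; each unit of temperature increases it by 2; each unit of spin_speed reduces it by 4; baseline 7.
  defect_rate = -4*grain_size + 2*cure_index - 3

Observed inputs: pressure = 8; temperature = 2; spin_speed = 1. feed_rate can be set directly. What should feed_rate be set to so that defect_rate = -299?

Intervening on feed_rate fixes its value directly, overriding its dependence on pressure.
Substituting into the grain_size equation gives grain_size = 3*feed_rate + 42.
defect_rate becomes -14*feed_rate - 173.
Solve -14*feed_rate - 173 = -299: feed_rate = (-299 + 173) / -14 = 9.

feed_rate = 9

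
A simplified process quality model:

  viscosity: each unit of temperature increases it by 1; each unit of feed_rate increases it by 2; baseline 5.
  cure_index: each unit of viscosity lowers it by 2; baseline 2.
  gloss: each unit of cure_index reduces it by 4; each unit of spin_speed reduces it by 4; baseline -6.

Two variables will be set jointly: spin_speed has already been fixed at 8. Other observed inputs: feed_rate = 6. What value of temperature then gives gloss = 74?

temperature = -2

With spin_speed held at 8:
Substituting into the viscosity equation gives viscosity = temperature + 17.
cure_index becomes -2*temperature - 32.
gloss becomes 8*temperature + 90.
Solve 8*temperature + 90 = 74: temperature = (74 - 90) / 8 = -2.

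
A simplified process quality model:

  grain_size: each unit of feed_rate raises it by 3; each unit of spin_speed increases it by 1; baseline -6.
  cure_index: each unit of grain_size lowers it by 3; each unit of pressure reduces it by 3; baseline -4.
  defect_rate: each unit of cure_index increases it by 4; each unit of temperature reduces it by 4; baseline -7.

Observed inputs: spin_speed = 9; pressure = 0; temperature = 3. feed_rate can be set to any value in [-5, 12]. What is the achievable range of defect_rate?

-503 to 109

Substituting into the grain_size equation gives grain_size = 3*feed_rate + 3.
Substituting into the cure_index equation gives cure_index = -9*feed_rate - 13.
Substituting into the defect_rate equation gives defect_rate = -36*feed_rate - 71.
Linear in feed_rate, so extremes are at the endpoints: feed_rate = -5 gives defect_rate = 109; feed_rate = 12 gives defect_rate = -503.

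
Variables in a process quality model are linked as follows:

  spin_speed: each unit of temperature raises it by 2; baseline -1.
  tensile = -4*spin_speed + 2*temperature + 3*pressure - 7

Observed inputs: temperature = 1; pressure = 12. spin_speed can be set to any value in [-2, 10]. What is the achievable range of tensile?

Intervening on spin_speed fixes its value directly, overriding its dependence on temperature.
Substituting into the tensile equation gives tensile = -4*spin_speed + 31.
Linear in spin_speed, so extremes are at the endpoints: spin_speed = -2 gives tensile = 39; spin_speed = 10 gives tensile = -9.

-9 to 39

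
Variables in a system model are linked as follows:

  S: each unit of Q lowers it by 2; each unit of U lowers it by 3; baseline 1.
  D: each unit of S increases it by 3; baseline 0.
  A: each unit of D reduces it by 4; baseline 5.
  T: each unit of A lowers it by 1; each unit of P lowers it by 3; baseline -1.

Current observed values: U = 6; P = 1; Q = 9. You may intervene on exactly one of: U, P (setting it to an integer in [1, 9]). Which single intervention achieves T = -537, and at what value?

Intervening on U: with other inputs at their observed values, T = -36*U - 213. Solving for -537 gives U = 9, within [1, 9].
Intervening on P: T = -3*P - 426. Reaching -537 requires P = 37, outside [1, 9].

set U = 9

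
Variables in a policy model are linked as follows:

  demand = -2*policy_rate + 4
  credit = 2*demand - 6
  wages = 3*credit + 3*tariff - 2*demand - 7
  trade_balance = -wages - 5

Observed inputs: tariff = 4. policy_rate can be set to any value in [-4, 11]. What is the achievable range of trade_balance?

Substituting into the credit equation gives credit = -4*policy_rate + 2.
Substituting into the wages equation gives wages = -8*policy_rate + 3.
Substituting into the trade_balance equation gives trade_balance = 8*policy_rate - 8.
Linear in policy_rate, so extremes are at the endpoints: policy_rate = -4 gives trade_balance = -40; policy_rate = 11 gives trade_balance = 80.

-40 to 80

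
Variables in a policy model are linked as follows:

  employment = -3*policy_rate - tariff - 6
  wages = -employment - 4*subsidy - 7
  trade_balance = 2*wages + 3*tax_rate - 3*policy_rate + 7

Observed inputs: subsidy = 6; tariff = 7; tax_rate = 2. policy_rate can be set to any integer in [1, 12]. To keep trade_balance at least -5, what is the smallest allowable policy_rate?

policy_rate = 6

Substituting into the employment equation gives employment = -3*policy_rate - 13.
Substituting into the wages equation gives wages = 3*policy_rate - 18.
Substituting into the trade_balance equation gives trade_balance = 3*policy_rate - 23.
Require 3*policy_rate - 23 ≥ -5, so policy_rate ≥ 6.
The smallest integer in [1, 12] satisfying this is 6.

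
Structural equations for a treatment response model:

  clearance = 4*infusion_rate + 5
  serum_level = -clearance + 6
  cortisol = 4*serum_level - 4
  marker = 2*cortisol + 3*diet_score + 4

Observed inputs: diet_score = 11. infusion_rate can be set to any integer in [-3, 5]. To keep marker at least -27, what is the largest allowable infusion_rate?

Substituting into the serum_level equation gives serum_level = -4*infusion_rate + 1.
Substituting into the cortisol equation gives cortisol = -16*infusion_rate.
Substituting into the marker equation gives marker = -32*infusion_rate + 37.
Require -32*infusion_rate + 37 ≥ -27, so infusion_rate ≤ 2.
The largest integer in [-3, 5] satisfying this is 2.

infusion_rate = 2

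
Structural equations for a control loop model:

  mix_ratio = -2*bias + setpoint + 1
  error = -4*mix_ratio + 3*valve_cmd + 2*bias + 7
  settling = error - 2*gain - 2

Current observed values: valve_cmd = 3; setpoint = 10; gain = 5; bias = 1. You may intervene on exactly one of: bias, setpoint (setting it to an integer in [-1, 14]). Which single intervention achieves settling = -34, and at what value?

Intervening on bias: settling = 10*bias - 40. Reaching -34 requires bias = 3/5, not an integer.
Intervening on setpoint: with other inputs at their observed values, settling = -4*setpoint + 10. Solving for -34 gives setpoint = 11, within [-1, 14].

set setpoint = 11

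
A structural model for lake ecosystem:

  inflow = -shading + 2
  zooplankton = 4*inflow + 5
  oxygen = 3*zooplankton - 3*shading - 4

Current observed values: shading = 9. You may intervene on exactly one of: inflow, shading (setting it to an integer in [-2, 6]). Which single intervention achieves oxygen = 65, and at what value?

Intervening on inflow: oxygen = 12*inflow - 16. Reaching 65 requires inflow = 27/4, not an integer.
Intervening on shading: with other inputs at their observed values, oxygen = -15*shading + 35. Solving for 65 gives shading = -2, within [-2, 6].

set shading = -2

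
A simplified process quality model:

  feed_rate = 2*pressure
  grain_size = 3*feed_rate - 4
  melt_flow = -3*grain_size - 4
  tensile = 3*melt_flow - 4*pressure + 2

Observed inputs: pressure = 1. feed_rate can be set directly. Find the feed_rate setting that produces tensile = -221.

feed_rate = 9

Intervening on feed_rate fixes its value directly, overriding its dependence on pressure.
Substituting into the melt_flow equation gives melt_flow = -9*feed_rate + 8.
tensile becomes -27*feed_rate + 22.
Solve -27*feed_rate + 22 = -221: feed_rate = (-221 - 22) / -27 = 9.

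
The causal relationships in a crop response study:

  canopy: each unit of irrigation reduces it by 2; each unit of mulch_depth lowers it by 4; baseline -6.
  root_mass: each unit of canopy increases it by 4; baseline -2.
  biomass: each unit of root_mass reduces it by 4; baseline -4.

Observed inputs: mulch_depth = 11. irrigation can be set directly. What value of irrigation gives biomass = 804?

Substituting into the canopy equation gives canopy = -2*irrigation - 50.
Substituting into the root_mass equation gives root_mass = -8*irrigation - 202.
Substituting into the biomass equation gives biomass = 32*irrigation + 804.
Solve 32*irrigation + 804 = 804: irrigation = (804 - 804) / 32 = 0.

irrigation = 0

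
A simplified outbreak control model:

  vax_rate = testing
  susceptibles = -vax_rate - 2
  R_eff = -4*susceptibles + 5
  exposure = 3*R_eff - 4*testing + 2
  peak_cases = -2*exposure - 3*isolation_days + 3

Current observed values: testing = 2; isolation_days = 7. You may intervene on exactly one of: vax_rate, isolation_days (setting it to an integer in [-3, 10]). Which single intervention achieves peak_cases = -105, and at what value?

Intervening on vax_rate: peak_cases = -24*vax_rate - 84. Reaching -105 requires vax_rate = 7/8, not an integer.
Intervening on isolation_days: with other inputs at their observed values, peak_cases = -3*isolation_days - 111. Solving for -105 gives isolation_days = -2, within [-3, 10].

set isolation_days = -2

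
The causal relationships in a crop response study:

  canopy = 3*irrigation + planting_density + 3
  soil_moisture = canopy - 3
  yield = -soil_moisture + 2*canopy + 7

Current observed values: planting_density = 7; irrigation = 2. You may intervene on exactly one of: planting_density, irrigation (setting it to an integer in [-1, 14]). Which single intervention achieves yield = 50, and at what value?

Intervening on planting_density: yield = planting_density + 19. Reaching 50 requires planting_density = 31, outside [-1, 14].
Intervening on irrigation: with other inputs at their observed values, yield = 3*irrigation + 20. Solving for 50 gives irrigation = 10, within [-1, 14].

set irrigation = 10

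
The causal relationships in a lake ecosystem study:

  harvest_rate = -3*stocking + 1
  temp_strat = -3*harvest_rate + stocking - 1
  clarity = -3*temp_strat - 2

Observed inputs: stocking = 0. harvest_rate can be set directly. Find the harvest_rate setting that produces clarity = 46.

Intervening on harvest_rate fixes its value directly, overriding its dependence on stocking.
Substituting into the temp_strat equation gives temp_strat = -3*harvest_rate - 1.
Substituting into the clarity equation gives clarity = 9*harvest_rate + 1.
Solve 9*harvest_rate + 1 = 46: harvest_rate = (46 - 1) / 9 = 5.

harvest_rate = 5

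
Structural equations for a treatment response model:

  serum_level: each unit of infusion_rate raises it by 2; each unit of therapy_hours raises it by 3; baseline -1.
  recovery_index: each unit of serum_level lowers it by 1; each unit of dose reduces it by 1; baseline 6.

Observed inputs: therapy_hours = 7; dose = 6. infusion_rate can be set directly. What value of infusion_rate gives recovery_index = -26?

infusion_rate = 3

Substituting into the serum_level equation gives serum_level = 2*infusion_rate + 20.
So recovery_index = -2*infusion_rate - 20.
Solve -2*infusion_rate - 20 = -26: infusion_rate = (-26 + 20) / -2 = 3.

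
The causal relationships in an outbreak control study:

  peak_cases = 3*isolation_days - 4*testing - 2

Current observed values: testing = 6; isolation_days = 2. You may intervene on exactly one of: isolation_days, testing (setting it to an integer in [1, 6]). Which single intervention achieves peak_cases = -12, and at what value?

set testing = 4

Intervening on isolation_days: peak_cases = 3*isolation_days - 26. Reaching -12 requires isolation_days = 14/3, not an integer.
Intervening on testing: with other inputs at their observed values, peak_cases = -4*testing + 4. Solving for -12 gives testing = 4, within [1, 6].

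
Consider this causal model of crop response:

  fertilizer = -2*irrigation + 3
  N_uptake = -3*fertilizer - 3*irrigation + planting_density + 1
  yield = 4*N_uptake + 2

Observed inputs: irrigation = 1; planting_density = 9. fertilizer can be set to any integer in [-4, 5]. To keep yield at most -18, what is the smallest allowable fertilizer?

Intervening on fertilizer fixes its value directly, overriding its dependence on irrigation.
Substituting into the N_uptake equation gives N_uptake = -3*fertilizer + 7.
Substituting into the yield equation gives yield = -12*fertilizer + 30.
Require -12*fertilizer + 30 ≤ -18, so fertilizer ≥ 4.
The smallest integer in [-4, 5] satisfying this is 4.

fertilizer = 4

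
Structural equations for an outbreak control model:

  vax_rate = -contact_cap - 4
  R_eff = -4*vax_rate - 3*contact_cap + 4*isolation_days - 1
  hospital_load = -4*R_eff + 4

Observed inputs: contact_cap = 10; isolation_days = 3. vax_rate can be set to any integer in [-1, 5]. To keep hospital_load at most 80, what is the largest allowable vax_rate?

vax_rate = 0

Intervening on vax_rate fixes its value directly, overriding its dependence on contact_cap.
Substituting into the R_eff equation gives R_eff = -4*vax_rate - 19.
hospital_load becomes 16*vax_rate + 80.
Require 16*vax_rate + 80 ≤ 80, so vax_rate ≤ 0.
The largest integer in [-1, 5] satisfying this is 0.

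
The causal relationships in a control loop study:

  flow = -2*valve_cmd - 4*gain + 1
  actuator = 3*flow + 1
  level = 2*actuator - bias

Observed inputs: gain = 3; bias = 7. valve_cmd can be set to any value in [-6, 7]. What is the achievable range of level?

-155 to 1

Substituting into the flow equation gives flow = -2*valve_cmd - 11.
Substituting into the actuator equation gives actuator = -6*valve_cmd - 32.
Substituting into the level equation gives level = -12*valve_cmd - 71.
Linear in valve_cmd, so extremes are at the endpoints: valve_cmd = -6 gives level = 1; valve_cmd = 7 gives level = -155.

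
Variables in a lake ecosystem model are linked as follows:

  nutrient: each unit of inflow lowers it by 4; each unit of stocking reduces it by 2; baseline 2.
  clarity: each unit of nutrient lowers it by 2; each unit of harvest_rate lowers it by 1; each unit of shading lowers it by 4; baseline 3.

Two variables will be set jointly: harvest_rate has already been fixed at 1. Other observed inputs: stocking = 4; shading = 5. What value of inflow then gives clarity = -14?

With harvest_rate held at 1:
Substituting into the nutrient equation gives nutrient = -4*inflow - 6.
Substituting into the clarity equation gives clarity = 8*inflow - 6.
Solve 8*inflow - 6 = -14: inflow = (-14 + 6) / 8 = -1.

inflow = -1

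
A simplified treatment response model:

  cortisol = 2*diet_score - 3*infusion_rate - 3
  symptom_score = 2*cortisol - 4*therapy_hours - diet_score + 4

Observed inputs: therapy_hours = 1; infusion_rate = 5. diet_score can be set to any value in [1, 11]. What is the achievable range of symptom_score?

-33 to -3

Substituting into the cortisol equation gives cortisol = 2*diet_score - 18.
Substituting into the symptom_score equation gives symptom_score = 3*diet_score - 36.
Linear in diet_score, so extremes are at the endpoints: diet_score = 1 gives symptom_score = -33; diet_score = 11 gives symptom_score = -3.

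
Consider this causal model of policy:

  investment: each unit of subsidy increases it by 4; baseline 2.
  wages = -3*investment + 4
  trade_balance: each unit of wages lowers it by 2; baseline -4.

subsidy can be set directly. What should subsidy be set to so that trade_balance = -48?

subsidy = -2

Substituting into the wages equation gives wages = -12*subsidy - 2.
Substituting into the trade_balance equation gives trade_balance = 24*subsidy.
Solve 24*subsidy = -48: subsidy = -48 / 24 = -2.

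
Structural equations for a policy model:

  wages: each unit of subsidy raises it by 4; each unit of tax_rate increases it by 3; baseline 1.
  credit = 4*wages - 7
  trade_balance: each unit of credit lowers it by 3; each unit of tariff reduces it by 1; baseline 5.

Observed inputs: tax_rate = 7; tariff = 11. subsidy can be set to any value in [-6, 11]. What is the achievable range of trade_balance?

Substituting into the wages equation gives wages = 4*subsidy + 22.
This gives credit = 16*subsidy + 81.
Substituting into the trade_balance equation gives trade_balance = -48*subsidy - 249.
Linear in subsidy, so extremes are at the endpoints: subsidy = -6 gives trade_balance = 39; subsidy = 11 gives trade_balance = -777.

-777 to 39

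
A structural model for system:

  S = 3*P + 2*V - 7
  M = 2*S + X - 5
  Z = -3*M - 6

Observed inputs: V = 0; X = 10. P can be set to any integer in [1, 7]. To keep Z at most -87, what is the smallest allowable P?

Substituting into the S equation gives S = 3*P - 7.
Substituting into the M equation gives M = 6*P - 9.
This gives Z = -18*P + 21.
Require -18*P + 21 ≤ -87, so P ≥ 6.
The smallest integer in [1, 7] satisfying this is 6.

P = 6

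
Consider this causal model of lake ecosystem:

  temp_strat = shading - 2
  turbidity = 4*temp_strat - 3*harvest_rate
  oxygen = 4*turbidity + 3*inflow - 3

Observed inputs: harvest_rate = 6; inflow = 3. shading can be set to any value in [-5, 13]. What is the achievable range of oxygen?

Substituting into the turbidity equation gives turbidity = 4*shading - 26.
oxygen becomes 16*shading - 98.
Linear in shading, so extremes are at the endpoints: shading = -5 gives oxygen = -178; shading = 13 gives oxygen = 110.

-178 to 110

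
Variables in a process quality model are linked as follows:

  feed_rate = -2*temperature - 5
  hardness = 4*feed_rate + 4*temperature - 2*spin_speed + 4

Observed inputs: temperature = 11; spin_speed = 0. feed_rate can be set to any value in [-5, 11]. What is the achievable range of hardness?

28 to 92

Intervening on feed_rate fixes its value directly, overriding its dependence on temperature.
Substituting into the hardness equation gives hardness = 4*feed_rate + 48.
Linear in feed_rate, so extremes are at the endpoints: feed_rate = -5 gives hardness = 28; feed_rate = 11 gives hardness = 92.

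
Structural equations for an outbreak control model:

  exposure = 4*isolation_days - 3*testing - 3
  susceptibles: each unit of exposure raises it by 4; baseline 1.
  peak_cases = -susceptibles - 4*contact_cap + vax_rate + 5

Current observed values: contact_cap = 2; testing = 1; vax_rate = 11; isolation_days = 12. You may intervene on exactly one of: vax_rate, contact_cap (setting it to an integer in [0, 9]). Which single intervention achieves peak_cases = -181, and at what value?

Intervening on vax_rate: peak_cases = vax_rate - 172. Reaching -181 requires vax_rate = -9, outside [0, 9].
Intervening on contact_cap: with other inputs at their observed values, peak_cases = -4*contact_cap - 153. Solving for -181 gives contact_cap = 7, within [0, 9].

set contact_cap = 7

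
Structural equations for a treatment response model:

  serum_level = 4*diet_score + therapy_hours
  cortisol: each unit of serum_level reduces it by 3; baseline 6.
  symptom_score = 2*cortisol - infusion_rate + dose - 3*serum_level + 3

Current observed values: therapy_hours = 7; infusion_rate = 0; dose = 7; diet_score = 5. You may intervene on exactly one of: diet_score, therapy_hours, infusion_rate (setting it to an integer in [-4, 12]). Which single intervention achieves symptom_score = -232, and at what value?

Intervening on diet_score: symptom_score = -36*diet_score - 41. Reaching -232 requires diet_score = 191/36, not an integer.
Intervening on therapy_hours: symptom_score = -9*therapy_hours - 158. Reaching -232 requires therapy_hours = 74/9, not an integer.
Intervening on infusion_rate: with other inputs at their observed values, symptom_score = -infusion_rate - 221. Solving for -232 gives infusion_rate = 11, within [-4, 12].

set infusion_rate = 11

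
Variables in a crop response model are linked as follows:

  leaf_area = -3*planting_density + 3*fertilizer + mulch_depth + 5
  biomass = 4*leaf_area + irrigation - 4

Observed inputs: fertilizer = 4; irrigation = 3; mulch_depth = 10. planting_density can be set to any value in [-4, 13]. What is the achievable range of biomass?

-49 to 155

Substituting into the leaf_area equation gives leaf_area = -3*planting_density + 27.
So biomass = -12*planting_density + 107.
Linear in planting_density, so extremes are at the endpoints: planting_density = -4 gives biomass = 155; planting_density = 13 gives biomass = -49.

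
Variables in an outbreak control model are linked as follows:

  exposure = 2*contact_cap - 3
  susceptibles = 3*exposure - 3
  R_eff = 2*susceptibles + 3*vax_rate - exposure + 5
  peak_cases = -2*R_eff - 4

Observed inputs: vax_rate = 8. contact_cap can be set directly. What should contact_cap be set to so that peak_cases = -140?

Substituting into the susceptibles equation gives susceptibles = 6*contact_cap - 12.
Substituting into the R_eff equation gives R_eff = 10*contact_cap + 8.
peak_cases becomes -20*contact_cap - 20.
Solve -20*contact_cap - 20 = -140: contact_cap = (-140 + 20) / -20 = 6.

contact_cap = 6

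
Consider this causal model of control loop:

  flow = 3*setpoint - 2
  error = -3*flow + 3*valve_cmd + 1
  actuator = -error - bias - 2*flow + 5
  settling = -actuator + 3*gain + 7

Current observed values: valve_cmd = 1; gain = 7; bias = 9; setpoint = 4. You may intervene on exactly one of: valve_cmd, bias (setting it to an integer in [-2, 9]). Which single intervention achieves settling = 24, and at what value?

set bias = 7

Intervening on valve_cmd: settling = 3*valve_cmd + 23. Reaching 24 requires valve_cmd = 1/3, not an integer.
Intervening on bias: with other inputs at their observed values, settling = bias + 17. Solving for 24 gives bias = 7, within [-2, 9].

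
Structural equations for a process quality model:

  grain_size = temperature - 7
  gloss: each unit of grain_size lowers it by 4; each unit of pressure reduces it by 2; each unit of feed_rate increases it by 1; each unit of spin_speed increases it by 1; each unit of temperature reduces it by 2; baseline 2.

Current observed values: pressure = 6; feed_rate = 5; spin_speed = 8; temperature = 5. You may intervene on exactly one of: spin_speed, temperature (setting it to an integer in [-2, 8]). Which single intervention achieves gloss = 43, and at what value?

set temperature = -2

Intervening on spin_speed: gloss = spin_speed - 7. Reaching 43 requires spin_speed = 50, outside [-2, 8].
Intervening on temperature: with other inputs at their observed values, gloss = -6*temperature + 31. Solving for 43 gives temperature = -2, within [-2, 8].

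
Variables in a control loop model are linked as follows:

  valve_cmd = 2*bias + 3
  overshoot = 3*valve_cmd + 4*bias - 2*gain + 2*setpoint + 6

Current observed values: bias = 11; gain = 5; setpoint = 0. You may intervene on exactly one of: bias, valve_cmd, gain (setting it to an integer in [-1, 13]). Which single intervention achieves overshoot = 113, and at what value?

Intervening on bias: overshoot = 10*bias + 5. Reaching 113 requires bias = 54/5, not an integer.
Intervening on valve_cmd: overshoot = 3*valve_cmd + 40. Reaching 113 requires valve_cmd = 73/3, not an integer.
Intervening on gain: with other inputs at their observed values, overshoot = -2*gain + 125. Solving for 113 gives gain = 6, within [-1, 13].

set gain = 6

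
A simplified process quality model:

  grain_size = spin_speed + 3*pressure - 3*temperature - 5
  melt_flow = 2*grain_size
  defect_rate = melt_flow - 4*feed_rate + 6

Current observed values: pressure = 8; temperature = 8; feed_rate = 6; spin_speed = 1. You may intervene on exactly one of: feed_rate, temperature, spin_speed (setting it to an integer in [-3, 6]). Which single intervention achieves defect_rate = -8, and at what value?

Intervening on feed_rate: defect_rate = -4*feed_rate - 2. Reaching -8 requires feed_rate = 3/2, not an integer.
Intervening on temperature: with other inputs at their observed values, defect_rate = -6*temperature + 22. Solving for -8 gives temperature = 5, within [-3, 6].
Intervening on spin_speed: defect_rate = 2*spin_speed - 28. Reaching -8 requires spin_speed = 10, outside [-3, 6].

set temperature = 5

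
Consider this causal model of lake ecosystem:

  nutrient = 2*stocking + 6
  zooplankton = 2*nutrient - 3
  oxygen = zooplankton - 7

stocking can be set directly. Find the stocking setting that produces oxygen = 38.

Substituting into the zooplankton equation gives zooplankton = 4*stocking + 9.
oxygen becomes 4*stocking + 2.
Solve 4*stocking + 2 = 38: stocking = (38 - 2) / 4 = 9.

stocking = 9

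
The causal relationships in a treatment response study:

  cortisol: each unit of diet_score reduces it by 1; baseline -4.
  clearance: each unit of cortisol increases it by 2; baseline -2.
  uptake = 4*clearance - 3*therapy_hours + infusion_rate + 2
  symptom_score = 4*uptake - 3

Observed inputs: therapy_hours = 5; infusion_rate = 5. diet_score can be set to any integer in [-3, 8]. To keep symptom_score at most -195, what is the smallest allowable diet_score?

Substituting into the clearance equation gives clearance = -2*diet_score - 10.
uptake becomes -8*diet_score - 48.
So symptom_score = -32*diet_score - 195.
Require -32*diet_score - 195 ≤ -195, so diet_score ≥ 0.
The smallest integer in [-3, 8] satisfying this is 0.

diet_score = 0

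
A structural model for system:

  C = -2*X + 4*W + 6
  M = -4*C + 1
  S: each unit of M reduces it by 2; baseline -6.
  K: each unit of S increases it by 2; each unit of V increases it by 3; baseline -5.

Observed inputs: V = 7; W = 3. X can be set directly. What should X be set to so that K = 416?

X = -4

Substituting into the C equation gives C = -2*X + 18.
This gives M = 8*X - 71.
Substituting into the S equation gives S = -16*X + 136.
Substituting into the K equation gives K = -32*X + 288.
Solve -32*X + 288 = 416: X = (416 - 288) / -32 = -4.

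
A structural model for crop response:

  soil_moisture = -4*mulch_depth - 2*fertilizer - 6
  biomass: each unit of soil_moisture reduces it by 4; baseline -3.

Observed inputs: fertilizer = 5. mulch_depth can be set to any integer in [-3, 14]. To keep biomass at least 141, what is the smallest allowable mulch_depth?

mulch_depth = 5

Substituting into the soil_moisture equation gives soil_moisture = -4*mulch_depth - 16.
This gives biomass = 16*mulch_depth + 61.
Require 16*mulch_depth + 61 ≥ 141, so mulch_depth ≥ 5.
The smallest integer in [-3, 14] satisfying this is 5.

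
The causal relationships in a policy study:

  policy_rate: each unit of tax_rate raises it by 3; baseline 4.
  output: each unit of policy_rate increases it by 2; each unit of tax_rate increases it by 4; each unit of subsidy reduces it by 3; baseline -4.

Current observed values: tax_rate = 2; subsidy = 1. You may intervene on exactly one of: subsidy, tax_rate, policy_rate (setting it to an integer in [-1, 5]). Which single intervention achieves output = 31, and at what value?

Intervening on subsidy: output = -3*subsidy + 24. Reaching 31 requires subsidy = -7/3, not an integer.
Intervening on tax_rate: with other inputs at their observed values, output = 10*tax_rate + 1. Solving for 31 gives tax_rate = 3, within [-1, 5].
Intervening on policy_rate: output = 2*policy_rate + 1. Reaching 31 requires policy_rate = 15, outside [-1, 5].

set tax_rate = 3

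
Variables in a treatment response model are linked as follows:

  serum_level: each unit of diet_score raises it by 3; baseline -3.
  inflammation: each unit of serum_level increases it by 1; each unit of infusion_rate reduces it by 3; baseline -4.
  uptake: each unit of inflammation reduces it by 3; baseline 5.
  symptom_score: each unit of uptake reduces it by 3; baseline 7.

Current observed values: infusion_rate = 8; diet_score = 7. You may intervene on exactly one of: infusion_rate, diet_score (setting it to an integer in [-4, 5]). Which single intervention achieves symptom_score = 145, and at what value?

set infusion_rate = -1

Intervening on infusion_rate: with other inputs at their observed values, symptom_score = -27*infusion_rate + 118. Solving for 145 gives infusion_rate = -1, within [-4, 5].
Intervening on diet_score: symptom_score = 27*diet_score - 287. Reaching 145 requires diet_score = 16, outside [-4, 5].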